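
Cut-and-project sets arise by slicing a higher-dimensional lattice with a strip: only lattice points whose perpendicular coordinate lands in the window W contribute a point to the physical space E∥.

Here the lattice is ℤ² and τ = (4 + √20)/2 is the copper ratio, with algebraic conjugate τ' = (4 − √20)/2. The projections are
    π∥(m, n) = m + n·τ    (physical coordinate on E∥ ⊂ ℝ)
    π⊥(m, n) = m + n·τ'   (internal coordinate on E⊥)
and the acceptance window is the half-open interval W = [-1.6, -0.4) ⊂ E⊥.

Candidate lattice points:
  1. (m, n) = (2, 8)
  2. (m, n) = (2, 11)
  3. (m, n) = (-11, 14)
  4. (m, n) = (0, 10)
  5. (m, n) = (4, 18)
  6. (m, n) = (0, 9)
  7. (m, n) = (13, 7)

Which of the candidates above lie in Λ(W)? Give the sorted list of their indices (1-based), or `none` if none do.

τ' = (4−√20)/2 ≈ -0.236068.
#1 (2,8): internal coord 2 + (8)·τ' = +0.111456; +0.111456 ∉ [-1.6, -0.4) → out
#2 (2,11): internal coord 2 + (11)·τ' = -0.596748; -0.596748 ∈ [-1.6, -0.4) → IN Λ
#3 (-11,14): internal coord -11 + (14)·τ' = -14.304952; -14.304952 ∉ [-1.6, -0.4) → out
#4 (0,10): internal coord 0 + (10)·τ' = -2.360680; -2.360680 ∉ [-1.6, -0.4) → out
#5 (4,18): internal coord 4 + (18)·τ' = -0.249224; -0.249224 ∉ [-1.6, -0.4) → out
#6 (0,9): internal coord 0 + (9)·τ' = -2.124612; -2.124612 ∉ [-1.6, -0.4) → out
#7 (13,7): internal coord 13 + (7)·τ' = +11.347524; +11.347524 ∉ [-1.6, -0.4) → out

2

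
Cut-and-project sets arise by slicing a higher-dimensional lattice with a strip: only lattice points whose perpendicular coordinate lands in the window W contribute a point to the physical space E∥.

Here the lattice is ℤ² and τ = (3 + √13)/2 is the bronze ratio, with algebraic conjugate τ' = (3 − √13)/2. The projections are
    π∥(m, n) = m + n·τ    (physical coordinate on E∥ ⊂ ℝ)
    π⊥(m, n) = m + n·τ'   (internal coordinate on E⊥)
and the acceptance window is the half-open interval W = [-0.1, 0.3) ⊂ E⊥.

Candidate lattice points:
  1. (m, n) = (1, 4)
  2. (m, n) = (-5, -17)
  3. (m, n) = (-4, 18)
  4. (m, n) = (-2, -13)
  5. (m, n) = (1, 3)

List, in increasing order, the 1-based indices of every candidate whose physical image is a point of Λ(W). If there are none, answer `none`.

τ' = (3−√13)/2 ≈ -0.30278.
[1] lift (1,4): star map gives -0.21110; window check -0.1 ≤ -0.21110 < 0.3 is false → out
[2] lift (-5,-17): star map gives 0.14719; window check -0.1 ≤ 0.14719 < 0.3 is true → IN Λ
[3] lift (-4,18): star map gives -9.44996; window check -0.1 ≤ -9.44996 < 0.3 is false → out
[4] lift (-2,-13): star map gives 1.93608; window check -0.1 ≤ 1.93608 < 0.3 is false → out
[5] lift (1,3): star map gives 0.09167; window check -0.1 ≤ 0.09167 < 0.3 is true → IN Λ

2, 5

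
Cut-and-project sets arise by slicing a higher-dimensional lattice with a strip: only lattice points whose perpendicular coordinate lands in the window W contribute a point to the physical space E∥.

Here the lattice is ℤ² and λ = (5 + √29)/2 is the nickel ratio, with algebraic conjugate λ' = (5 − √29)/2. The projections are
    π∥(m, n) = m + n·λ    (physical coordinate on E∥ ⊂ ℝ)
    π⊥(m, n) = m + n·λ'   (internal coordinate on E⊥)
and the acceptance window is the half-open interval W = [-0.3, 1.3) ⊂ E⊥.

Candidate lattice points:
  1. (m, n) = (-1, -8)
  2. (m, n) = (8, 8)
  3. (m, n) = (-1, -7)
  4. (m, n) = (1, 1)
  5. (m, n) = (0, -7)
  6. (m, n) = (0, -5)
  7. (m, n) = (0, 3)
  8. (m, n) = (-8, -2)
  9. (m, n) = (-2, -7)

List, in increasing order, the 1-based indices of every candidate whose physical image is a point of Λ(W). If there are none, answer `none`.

1, 3, 4, 6

Compute λ' = (5−√29)/2 = -0.19258, so π⊥(m,n) = m -0.19258·n.
#1 (-1,-8): internal coord -1 + (-8)·λ' = +0.54066; +0.54066 ∈ [-0.3, 1.3) → IN Λ
#2 (8,8): internal coord 8 + (8)·λ' = +6.45934; +6.45934 ∉ [-0.3, 1.3) → out
#3 (-1,-7): internal coord -1 + (-7)·λ' = +0.34808; +0.34808 ∈ [-0.3, 1.3) → IN Λ
#4 (1,1): internal coord 1 + (1)·λ' = +0.80742; +0.80742 ∈ [-0.3, 1.3) → IN Λ
#5 (0,-7): internal coord 0 + (-7)·λ' = +1.34808; +1.34808 ∉ [-0.3, 1.3) → out
#6 (0,-5): internal coord 0 + (-5)·λ' = +0.96291; +0.96291 ∈ [-0.3, 1.3) → IN Λ
#7 (0,3): internal coord 0 + (3)·λ' = -0.57775; -0.57775 ∉ [-0.3, 1.3) → out
#8 (-8,-2): internal coord -8 + (-2)·λ' = -7.61484; -7.61484 ∉ [-0.3, 1.3) → out
#9 (-2,-7): internal coord -2 + (-7)·λ' = -0.65192; -0.65192 ∉ [-0.3, 1.3) → out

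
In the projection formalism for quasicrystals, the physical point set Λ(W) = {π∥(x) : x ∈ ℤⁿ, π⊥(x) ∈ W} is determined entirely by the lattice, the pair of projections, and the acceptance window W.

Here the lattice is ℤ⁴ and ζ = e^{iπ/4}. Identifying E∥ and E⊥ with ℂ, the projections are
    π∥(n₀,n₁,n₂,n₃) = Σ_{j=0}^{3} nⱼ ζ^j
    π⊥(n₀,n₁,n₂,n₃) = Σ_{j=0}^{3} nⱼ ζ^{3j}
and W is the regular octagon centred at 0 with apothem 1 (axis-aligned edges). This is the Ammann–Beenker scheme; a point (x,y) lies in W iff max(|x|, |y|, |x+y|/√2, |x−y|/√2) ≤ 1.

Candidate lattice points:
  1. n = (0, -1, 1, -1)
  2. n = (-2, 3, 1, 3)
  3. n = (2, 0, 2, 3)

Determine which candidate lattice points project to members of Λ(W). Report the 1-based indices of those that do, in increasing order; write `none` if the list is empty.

none

Internal map: ζ^{3j} for j=0..3 gives (1,0), (−√2/2,√2/2), (0,−1), (√2/2,√2/2).
candidate 1: n = (0, -1, 1, -1) → π⊥ ≈ (+0.0000, -2.4142); max(|x|,|y|,|x±y|/√2) = 2.4142 > 1 ⇒ ∉ W
candidate 2: n = (-2, 3, 1, 3) → π⊥ ≈ (-2.0000, +3.2426); max(|x|,|y|,|x±y|/√2) = 3.7071 > 1 ⇒ ∉ W
candidate 3: n = (2, 0, 2, 3) → π⊥ ≈ (+4.1213, +0.1213); max(|x|,|y|,|x±y|/√2) = 4.1213 > 1 ⇒ ∉ W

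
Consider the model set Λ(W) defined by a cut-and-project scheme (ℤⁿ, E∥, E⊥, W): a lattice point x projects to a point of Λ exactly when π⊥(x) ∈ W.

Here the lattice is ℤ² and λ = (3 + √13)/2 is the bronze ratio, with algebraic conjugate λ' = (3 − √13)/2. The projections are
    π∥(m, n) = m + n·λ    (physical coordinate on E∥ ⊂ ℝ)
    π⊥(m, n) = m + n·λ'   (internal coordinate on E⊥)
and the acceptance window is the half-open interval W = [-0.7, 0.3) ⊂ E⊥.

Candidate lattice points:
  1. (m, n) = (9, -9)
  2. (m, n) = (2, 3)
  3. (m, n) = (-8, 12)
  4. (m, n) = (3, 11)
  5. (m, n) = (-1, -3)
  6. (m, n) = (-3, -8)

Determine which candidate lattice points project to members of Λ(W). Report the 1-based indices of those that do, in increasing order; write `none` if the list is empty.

λ' = (3−√13)/2 ≈ -0.30278.
candidate 1: (m,n)=(9,-9) → π∥ = 9-9·λ ≈ -20.72498, π⊥ = 9-9·λ' ≈ 11.72498 ∉ [-0.7, 0.3) ⇒ out
candidate 2: (m,n)=(2,3) → π∥ = 2+3·λ ≈ 11.90833, π⊥ = 2+3·λ' ≈ 1.09167 ∉ [-0.7, 0.3) ⇒ out
candidate 3: (m,n)=(-8,12) → π∥ = -8+12·λ ≈ 31.63331, π⊥ = -8+12·λ' ≈ -11.63331 ∉ [-0.7, 0.3) ⇒ out
candidate 4: (m,n)=(3,11) → π∥ = 3+11·λ ≈ 39.33053, π⊥ = 3+11·λ' ≈ -0.33053 ∈ [-0.7, 0.3) ⇒ IN Λ
candidate 5: (m,n)=(-1,-3) → π∥ = -1-3·λ ≈ -10.90833, π⊥ = -1-3·λ' ≈ -0.09167 ∈ [-0.7, 0.3) ⇒ IN Λ
candidate 6: (m,n)=(-3,-8) → π∥ = -3-8·λ ≈ -29.42221, π⊥ = -3-8·λ' ≈ -0.57779 ∈ [-0.7, 0.3) ⇒ IN Λ

4, 5, 6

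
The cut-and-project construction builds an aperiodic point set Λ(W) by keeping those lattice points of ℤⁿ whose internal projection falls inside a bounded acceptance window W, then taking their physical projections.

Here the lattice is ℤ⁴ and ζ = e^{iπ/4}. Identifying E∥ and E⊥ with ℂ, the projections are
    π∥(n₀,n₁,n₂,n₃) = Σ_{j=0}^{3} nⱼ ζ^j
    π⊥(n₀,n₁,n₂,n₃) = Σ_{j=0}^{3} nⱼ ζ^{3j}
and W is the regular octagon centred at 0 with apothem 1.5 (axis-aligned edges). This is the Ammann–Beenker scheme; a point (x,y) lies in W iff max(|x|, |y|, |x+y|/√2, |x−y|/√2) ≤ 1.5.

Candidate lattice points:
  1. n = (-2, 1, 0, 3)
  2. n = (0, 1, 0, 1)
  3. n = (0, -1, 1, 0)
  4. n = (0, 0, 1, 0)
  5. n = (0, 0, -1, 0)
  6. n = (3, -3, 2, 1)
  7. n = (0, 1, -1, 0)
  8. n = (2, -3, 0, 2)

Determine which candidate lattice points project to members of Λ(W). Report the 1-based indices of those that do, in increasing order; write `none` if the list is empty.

π⊥(n) = n₀ + n₁ζ³ + n₂ζ⁶ + n₃ζ⁹ where ζ = e^{iπ/4}.
#1 (-2, 1, 0, 3): internal (-0.58579, 2.82843); octagon support 2.82843 vs apothem 1.5 → ∉ W
#2 (0, 1, 0, 1): internal (0.00000, 1.41421); octagon support 1.41421 vs apothem 1.5 → ∈ W
#3 (0, -1, 1, 0): internal (0.70711, -1.70711); octagon support 1.70711 vs apothem 1.5 → ∉ W
#4 (0, 0, 1, 0): internal (0.00000, -1.00000); octagon support 1.00000 vs apothem 1.5 → ∈ W
#5 (0, 0, -1, 0): internal (0.00000, 1.00000); octagon support 1.00000 vs apothem 1.5 → ∈ W
#6 (3, -3, 2, 1): internal (5.82843, -3.41421); octagon support 6.53553 vs apothem 1.5 → ∉ W
#7 (0, 1, -1, 0): internal (-0.70711, 1.70711); octagon support 1.70711 vs apothem 1.5 → ∉ W
#8 (2, -3, 0, 2): internal (5.53553, -0.70711); octagon support 5.53553 vs apothem 1.5 → ∉ W

2, 4, 5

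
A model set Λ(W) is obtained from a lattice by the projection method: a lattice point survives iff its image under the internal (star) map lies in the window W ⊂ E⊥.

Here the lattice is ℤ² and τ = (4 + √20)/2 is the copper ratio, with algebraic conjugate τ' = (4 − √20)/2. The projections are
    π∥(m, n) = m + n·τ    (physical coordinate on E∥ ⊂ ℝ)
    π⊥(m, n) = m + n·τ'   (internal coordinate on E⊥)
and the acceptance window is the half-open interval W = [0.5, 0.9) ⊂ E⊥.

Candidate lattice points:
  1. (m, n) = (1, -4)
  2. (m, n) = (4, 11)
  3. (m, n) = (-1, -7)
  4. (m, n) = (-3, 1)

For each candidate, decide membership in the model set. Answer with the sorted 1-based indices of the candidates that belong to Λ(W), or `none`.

Compute τ' = (4−√20)/2 = -0.236068, so π⊥(m,n) = m -0.236068·n.
#1 (1,-4): internal coord 1 + (-4)·τ' = +1.944272; +1.944272 ∉ [0.5, 0.9) → out
#2 (4,11): internal coord 4 + (11)·τ' = +1.403252; +1.403252 ∉ [0.5, 0.9) → out
#3 (-1,-7): internal coord -1 + (-7)·τ' = +0.652476; +0.652476 ∈ [0.5, 0.9) → IN Λ
#4 (-3,1): internal coord -3 + (1)·τ' = -3.236068; -3.236068 ∉ [0.5, 0.9) → out

3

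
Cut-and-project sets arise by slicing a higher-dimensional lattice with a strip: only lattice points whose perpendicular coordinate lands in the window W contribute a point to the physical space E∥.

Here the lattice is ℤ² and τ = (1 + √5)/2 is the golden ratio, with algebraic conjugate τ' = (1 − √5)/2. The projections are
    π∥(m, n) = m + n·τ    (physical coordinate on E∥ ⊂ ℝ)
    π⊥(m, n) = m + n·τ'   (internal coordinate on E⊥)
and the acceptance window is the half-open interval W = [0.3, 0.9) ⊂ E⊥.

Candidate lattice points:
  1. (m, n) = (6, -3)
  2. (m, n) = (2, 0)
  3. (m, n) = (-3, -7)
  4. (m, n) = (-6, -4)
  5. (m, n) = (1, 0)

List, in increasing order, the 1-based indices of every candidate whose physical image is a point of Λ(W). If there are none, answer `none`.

none

τ' = (1−√5)/2 ≈ -0.61803.
candidate 1: (m,n)=(6,-3) → π∥ = 6-3·τ ≈ 1.14590, π⊥ = 6-3·τ' ≈ 7.85410 ∉ [0.3, 0.9) ⇒ out
candidate 2: (m,n)=(2,0) → π∥ = 2+0·τ ≈ 2.00000, π⊥ = 2+0·τ' ≈ 2.00000 ∉ [0.3, 0.9) ⇒ out
candidate 3: (m,n)=(-3,-7) → π∥ = -3-7·τ ≈ -14.32624, π⊥ = -3-7·τ' ≈ 1.32624 ∉ [0.3, 0.9) ⇒ out
candidate 4: (m,n)=(-6,-4) → π∥ = -6-4·τ ≈ -12.47214, π⊥ = -6-4·τ' ≈ -3.52786 ∉ [0.3, 0.9) ⇒ out
candidate 5: (m,n)=(1,0) → π∥ = 1+0·τ ≈ 1.00000, π⊥ = 1+0·τ' ≈ 1.00000 ∉ [0.3, 0.9) ⇒ out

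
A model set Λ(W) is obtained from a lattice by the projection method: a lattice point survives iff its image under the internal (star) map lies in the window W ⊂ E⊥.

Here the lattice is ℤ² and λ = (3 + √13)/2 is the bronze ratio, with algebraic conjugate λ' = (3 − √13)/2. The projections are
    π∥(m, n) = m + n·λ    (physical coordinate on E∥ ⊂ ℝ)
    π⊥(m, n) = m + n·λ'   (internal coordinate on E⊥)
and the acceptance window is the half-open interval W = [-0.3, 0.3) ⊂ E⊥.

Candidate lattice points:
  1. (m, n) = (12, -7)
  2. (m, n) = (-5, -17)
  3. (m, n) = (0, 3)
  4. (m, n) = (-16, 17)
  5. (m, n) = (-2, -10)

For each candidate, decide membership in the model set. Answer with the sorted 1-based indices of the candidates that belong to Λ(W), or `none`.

λ' = (3−√13)/2 ≈ -0.3028.
candidate 1: (m,n)=(12,-7) → π∥ = 12-7·λ ≈ -11.1194, π⊥ = 12-7·λ' ≈ 14.1194 ∉ [-0.3, 0.3) ⇒ out
candidate 2: (m,n)=(-5,-17) → π∥ = -5-17·λ ≈ -61.1472, π⊥ = -5-17·λ' ≈ 0.1472 ∈ [-0.3, 0.3) ⇒ IN Λ
candidate 3: (m,n)=(0,3) → π∥ = 0+3·λ ≈ 9.9083, π⊥ = 0+3·λ' ≈ -0.9083 ∉ [-0.3, 0.3) ⇒ out
candidate 4: (m,n)=(-16,17) → π∥ = -16+17·λ ≈ 40.1472, π⊥ = -16+17·λ' ≈ -21.1472 ∉ [-0.3, 0.3) ⇒ out
candidate 5: (m,n)=(-2,-10) → π∥ = -2-10·λ ≈ -35.0278, π⊥ = -2-10·λ' ≈ 1.0278 ∉ [-0.3, 0.3) ⇒ out

2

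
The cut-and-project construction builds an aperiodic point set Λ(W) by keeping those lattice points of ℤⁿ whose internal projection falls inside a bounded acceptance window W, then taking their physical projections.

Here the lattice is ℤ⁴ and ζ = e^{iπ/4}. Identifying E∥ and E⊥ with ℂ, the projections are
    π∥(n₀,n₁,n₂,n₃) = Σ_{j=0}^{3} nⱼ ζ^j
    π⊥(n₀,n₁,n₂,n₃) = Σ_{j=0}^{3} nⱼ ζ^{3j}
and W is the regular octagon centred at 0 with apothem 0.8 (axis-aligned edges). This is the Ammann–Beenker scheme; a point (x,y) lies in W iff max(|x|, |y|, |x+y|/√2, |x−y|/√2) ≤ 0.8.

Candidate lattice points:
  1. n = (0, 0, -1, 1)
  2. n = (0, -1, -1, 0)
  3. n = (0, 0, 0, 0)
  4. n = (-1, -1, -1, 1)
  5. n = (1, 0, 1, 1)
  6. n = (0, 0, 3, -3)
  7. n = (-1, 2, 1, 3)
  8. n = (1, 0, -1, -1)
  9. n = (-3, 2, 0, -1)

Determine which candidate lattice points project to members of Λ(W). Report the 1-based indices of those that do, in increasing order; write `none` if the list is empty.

Internal map: ζ^{3j} for j=0..3 gives (1,0), (−√2/2,√2/2), (0,−1), (√2/2,√2/2).
candidate 1: n = (0, 0, -1, 1) → π⊥ ≈ (+0.70711, +1.70711); max(|x|,|y|,|x±y|/√2) = 1.70711 > 0.8 ⇒ ∉ W
candidate 2: n = (0, -1, -1, 0) → π⊥ ≈ (+0.70711, +0.29289); max(|x|,|y|,|x±y|/√2) = 0.70711 ≤ 0.8 ⇒ ∈ W
candidate 3: n = (0, 0, 0, 0) → π⊥ ≈ (+0.00000, +0.00000); max(|x|,|y|,|x±y|/√2) = 0.00000 ≤ 0.8 ⇒ ∈ W
candidate 4: n = (-1, -1, -1, 1) → π⊥ ≈ (+0.41421, +1.00000); max(|x|,|y|,|x±y|/√2) = 1.00000 > 0.8 ⇒ ∉ W
candidate 5: n = (1, 0, 1, 1) → π⊥ ≈ (+1.70711, -0.29289); max(|x|,|y|,|x±y|/√2) = 1.70711 > 0.8 ⇒ ∉ W
candidate 6: n = (0, 0, 3, -3) → π⊥ ≈ (-2.12132, -5.12132); max(|x|,|y|,|x±y|/√2) = 5.12132 > 0.8 ⇒ ∉ W
candidate 7: n = (-1, 2, 1, 3) → π⊥ ≈ (-0.29289, +2.53553); max(|x|,|y|,|x±y|/√2) = 2.53553 > 0.8 ⇒ ∉ W
candidate 8: n = (1, 0, -1, -1) → π⊥ ≈ (+0.29289, +0.29289); max(|x|,|y|,|x±y|/√2) = 0.41421 ≤ 0.8 ⇒ ∈ W
candidate 9: n = (-3, 2, 0, -1) → π⊥ ≈ (-5.12132, +0.70711); max(|x|,|y|,|x±y|/√2) = 5.12132 > 0.8 ⇒ ∉ W

2, 3, 8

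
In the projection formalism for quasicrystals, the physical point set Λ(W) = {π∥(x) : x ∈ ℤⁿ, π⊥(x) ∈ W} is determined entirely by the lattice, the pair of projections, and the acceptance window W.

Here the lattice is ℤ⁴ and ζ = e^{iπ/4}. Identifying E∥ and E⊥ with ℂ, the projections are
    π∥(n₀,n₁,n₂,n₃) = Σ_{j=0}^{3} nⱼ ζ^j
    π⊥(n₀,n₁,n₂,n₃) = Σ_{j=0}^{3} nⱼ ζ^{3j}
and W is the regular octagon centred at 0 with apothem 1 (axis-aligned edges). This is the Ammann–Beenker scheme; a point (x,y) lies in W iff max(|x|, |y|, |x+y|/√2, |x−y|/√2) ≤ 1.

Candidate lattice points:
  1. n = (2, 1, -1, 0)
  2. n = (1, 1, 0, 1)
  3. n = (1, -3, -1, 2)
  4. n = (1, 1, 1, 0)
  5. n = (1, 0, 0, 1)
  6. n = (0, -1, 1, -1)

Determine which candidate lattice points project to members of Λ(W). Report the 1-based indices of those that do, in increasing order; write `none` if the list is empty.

With ζ = e^{iπ/4} the internal vectors are ζ^0,ζ^3,ζ^6,ζ^9.
#1 (2, 1, -1, 0): internal (1.2929, 1.7071); octagon support 2.1213 vs apothem 1 → ∉ W
#2 (1, 1, 0, 1): internal (1.0000, 1.4142); octagon support 1.7071 vs apothem 1 → ∉ W
#3 (1, -3, -1, 2): internal (4.5355, 0.2929); octagon support 4.5355 vs apothem 1 → ∉ W
#4 (1, 1, 1, 0): internal (0.2929, -0.2929); octagon support 0.4142 vs apothem 1 → ∈ W
#5 (1, 0, 0, 1): internal (1.7071, 0.7071); octagon support 1.7071 vs apothem 1 → ∉ W
#6 (0, -1, 1, -1): internal (0.0000, -2.4142); octagon support 2.4142 vs apothem 1 → ∉ W

4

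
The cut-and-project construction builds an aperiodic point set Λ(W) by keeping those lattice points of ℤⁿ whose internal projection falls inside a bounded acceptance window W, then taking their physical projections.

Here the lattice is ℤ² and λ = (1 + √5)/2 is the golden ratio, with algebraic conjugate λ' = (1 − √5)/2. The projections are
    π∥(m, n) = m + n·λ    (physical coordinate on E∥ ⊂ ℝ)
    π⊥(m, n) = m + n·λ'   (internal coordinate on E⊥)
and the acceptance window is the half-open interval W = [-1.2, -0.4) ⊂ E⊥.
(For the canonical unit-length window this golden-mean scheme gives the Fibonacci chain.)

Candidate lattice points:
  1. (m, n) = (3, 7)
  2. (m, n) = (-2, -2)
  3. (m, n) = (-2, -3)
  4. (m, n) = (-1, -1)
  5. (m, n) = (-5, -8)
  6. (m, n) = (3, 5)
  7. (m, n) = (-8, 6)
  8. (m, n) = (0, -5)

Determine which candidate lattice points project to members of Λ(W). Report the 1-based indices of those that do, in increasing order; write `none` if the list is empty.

λ' = (1−√5)/2 ≈ -0.618034.
candidate 1: (m,n)=(3,7) → π∥ = 3+7·λ ≈ 14.326238, π⊥ = 3+7·λ' ≈ -1.326238 ∉ [-1.2, -0.4) ⇒ out
candidate 2: (m,n)=(-2,-2) → π∥ = -2-2·λ ≈ -5.236068, π⊥ = -2-2·λ' ≈ -0.763932 ∈ [-1.2, -0.4) ⇒ IN Λ
candidate 3: (m,n)=(-2,-3) → π∥ = -2-3·λ ≈ -6.854102, π⊥ = -2-3·λ' ≈ -0.145898 ∉ [-1.2, -0.4) ⇒ out
candidate 4: (m,n)=(-1,-1) → π∥ = -1-1·λ ≈ -2.618034, π⊥ = -1-1·λ' ≈ -0.381966 ∉ [-1.2, -0.4) ⇒ out
candidate 5: (m,n)=(-5,-8) → π∥ = -5-8·λ ≈ -17.944272, π⊥ = -5-8·λ' ≈ -0.055728 ∉ [-1.2, -0.4) ⇒ out
candidate 6: (m,n)=(3,5) → π∥ = 3+5·λ ≈ 11.090170, π⊥ = 3+5·λ' ≈ -0.090170 ∉ [-1.2, -0.4) ⇒ out
candidate 7: (m,n)=(-8,6) → π∥ = -8+6·λ ≈ 1.708204, π⊥ = -8+6·λ' ≈ -11.708204 ∉ [-1.2, -0.4) ⇒ out
candidate 8: (m,n)=(0,-5) → π∥ = 0-5·λ ≈ -8.090170, π⊥ = 0-5·λ' ≈ 3.090170 ∉ [-1.2, -0.4) ⇒ out

2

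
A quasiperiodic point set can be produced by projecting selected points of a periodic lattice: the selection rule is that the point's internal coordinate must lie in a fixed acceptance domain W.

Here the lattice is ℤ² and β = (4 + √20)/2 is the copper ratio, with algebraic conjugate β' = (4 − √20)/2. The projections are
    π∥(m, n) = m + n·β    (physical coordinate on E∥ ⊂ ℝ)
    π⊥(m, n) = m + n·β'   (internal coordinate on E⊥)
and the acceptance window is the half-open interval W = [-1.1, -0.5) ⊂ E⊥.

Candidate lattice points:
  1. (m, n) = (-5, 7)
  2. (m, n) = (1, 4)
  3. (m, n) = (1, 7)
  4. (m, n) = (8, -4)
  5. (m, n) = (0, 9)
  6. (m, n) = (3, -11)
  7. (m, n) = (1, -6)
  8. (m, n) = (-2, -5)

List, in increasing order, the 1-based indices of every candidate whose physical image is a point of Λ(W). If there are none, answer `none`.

3, 8

β' = (4−√20)/2 ≈ -0.2361.
#1 (-5,7): internal coord -5 + (7)·β' = -6.6525; -6.6525 ∉ [-1.1, -0.5) → out
#2 (1,4): internal coord 1 + (4)·β' = +0.0557; +0.0557 ∉ [-1.1, -0.5) → out
#3 (1,7): internal coord 1 + (7)·β' = -0.6525; -0.6525 ∈ [-1.1, -0.5) → IN Λ
#4 (8,-4): internal coord 8 + (-4)·β' = +8.9443; +8.9443 ∉ [-1.1, -0.5) → out
#5 (0,9): internal coord 0 + (9)·β' = -2.1246; -2.1246 ∉ [-1.1, -0.5) → out
#6 (3,-11): internal coord 3 + (-11)·β' = +5.5967; +5.5967 ∉ [-1.1, -0.5) → out
#7 (1,-6): internal coord 1 + (-6)·β' = +2.4164; +2.4164 ∉ [-1.1, -0.5) → out
#8 (-2,-5): internal coord -2 + (-5)·β' = -0.8197; -0.8197 ∈ [-1.1, -0.5) → IN Λ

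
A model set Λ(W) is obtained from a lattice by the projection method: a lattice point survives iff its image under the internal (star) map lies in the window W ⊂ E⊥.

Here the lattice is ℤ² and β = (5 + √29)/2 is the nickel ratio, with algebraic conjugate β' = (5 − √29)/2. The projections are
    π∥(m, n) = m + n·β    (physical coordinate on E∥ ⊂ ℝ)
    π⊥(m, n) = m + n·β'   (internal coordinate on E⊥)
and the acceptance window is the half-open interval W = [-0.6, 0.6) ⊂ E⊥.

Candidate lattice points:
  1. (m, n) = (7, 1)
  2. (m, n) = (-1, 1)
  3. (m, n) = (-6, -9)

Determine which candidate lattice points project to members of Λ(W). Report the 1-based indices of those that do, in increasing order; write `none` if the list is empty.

none

Numerically β ≈ 5.192582 and β' = −1/β ≈ -0.192582.
#1 (7,1): internal coord 7 + (1)·β' = +6.807418; +6.807418 ∉ [-0.6, 0.6) → out
#2 (-1,1): internal coord -1 + (1)·β' = -1.192582; -1.192582 ∉ [-0.6, 0.6) → out
#3 (-6,-9): internal coord -6 + (-9)·β' = -4.266758; -4.266758 ∉ [-0.6, 0.6) → out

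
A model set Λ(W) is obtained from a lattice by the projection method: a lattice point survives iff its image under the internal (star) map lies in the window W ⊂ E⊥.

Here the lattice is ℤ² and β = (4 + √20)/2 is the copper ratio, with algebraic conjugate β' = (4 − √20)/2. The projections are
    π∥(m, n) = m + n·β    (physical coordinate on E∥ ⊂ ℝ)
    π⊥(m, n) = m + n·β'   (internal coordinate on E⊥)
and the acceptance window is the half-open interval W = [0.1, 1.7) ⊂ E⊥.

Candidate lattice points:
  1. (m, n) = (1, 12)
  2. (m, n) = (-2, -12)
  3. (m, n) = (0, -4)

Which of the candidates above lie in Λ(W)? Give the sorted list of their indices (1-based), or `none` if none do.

2, 3

Compute β' = (4−√20)/2 = -0.2361, so π⊥(m,n) = m -0.2361·n.
candidate 1: (m,n)=(1,12) → π∥ = 1+12·β ≈ 51.8328, π⊥ = 1+12·β' ≈ -1.8328 ∉ [0.1, 1.7) ⇒ out
candidate 2: (m,n)=(-2,-12) → π∥ = -2-12·β ≈ -52.8328, π⊥ = -2-12·β' ≈ 0.8328 ∈ [0.1, 1.7) ⇒ IN Λ
candidate 3: (m,n)=(0,-4) → π∥ = 0-4·β ≈ -16.9443, π⊥ = 0-4·β' ≈ 0.9443 ∈ [0.1, 1.7) ⇒ IN Λ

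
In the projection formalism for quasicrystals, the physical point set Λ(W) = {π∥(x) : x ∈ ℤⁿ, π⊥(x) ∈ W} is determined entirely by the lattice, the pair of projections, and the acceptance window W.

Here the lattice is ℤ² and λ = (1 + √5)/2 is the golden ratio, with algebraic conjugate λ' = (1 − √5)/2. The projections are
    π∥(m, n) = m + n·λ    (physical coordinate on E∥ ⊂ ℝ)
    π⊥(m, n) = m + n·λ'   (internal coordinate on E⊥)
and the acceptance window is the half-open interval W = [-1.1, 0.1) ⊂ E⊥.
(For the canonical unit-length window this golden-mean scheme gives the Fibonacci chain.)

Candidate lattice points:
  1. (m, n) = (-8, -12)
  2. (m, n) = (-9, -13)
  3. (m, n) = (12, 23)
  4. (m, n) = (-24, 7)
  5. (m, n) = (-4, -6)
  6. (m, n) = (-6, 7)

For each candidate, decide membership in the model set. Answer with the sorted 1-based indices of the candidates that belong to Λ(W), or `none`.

Numerically λ ≈ 1.61803 and λ' = −1/λ ≈ -0.61803.
#1 (-8,-12): internal coord -8 + (-12)·λ' = -0.58359; -0.58359 ∈ [-1.1, 0.1) → IN Λ
#2 (-9,-13): internal coord -9 + (-13)·λ' = -0.96556; -0.96556 ∈ [-1.1, 0.1) → IN Λ
#3 (12,23): internal coord 12 + (23)·λ' = -2.21478; -2.21478 ∉ [-1.1, 0.1) → out
#4 (-24,7): internal coord -24 + (7)·λ' = -28.32624; -28.32624 ∉ [-1.1, 0.1) → out
#5 (-4,-6): internal coord -4 + (-6)·λ' = -0.29180; -0.29180 ∈ [-1.1, 0.1) → IN Λ
#6 (-6,7): internal coord -6 + (7)·λ' = -10.32624; -10.32624 ∉ [-1.1, 0.1) → out

1, 2, 5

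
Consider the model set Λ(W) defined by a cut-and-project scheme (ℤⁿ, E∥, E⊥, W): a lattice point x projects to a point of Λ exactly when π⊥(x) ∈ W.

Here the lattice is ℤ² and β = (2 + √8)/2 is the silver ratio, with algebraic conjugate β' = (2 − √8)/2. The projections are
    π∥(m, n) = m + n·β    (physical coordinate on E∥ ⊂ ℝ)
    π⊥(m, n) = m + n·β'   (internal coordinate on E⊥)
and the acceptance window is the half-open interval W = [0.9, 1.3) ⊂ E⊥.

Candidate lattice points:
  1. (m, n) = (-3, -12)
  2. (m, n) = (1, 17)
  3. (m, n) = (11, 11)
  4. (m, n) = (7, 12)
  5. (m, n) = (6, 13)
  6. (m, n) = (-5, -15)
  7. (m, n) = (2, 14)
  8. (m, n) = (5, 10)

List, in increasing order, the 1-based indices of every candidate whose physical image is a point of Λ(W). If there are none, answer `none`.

Compute β' = (2−√8)/2 = -0.4142, so π⊥(m,n) = m -0.4142·n.
[1] lift (-3,-12): star map gives 1.9706; window check 0.9 ≤ 1.9706 < 1.3 is false → out
[2] lift (1,17): star map gives -6.0416; window check 0.9 ≤ -6.0416 < 1.3 is false → out
[3] lift (11,11): star map gives 6.4437; window check 0.9 ≤ 6.4437 < 1.3 is false → out
[4] lift (7,12): star map gives 2.0294; window check 0.9 ≤ 2.0294 < 1.3 is false → out
[5] lift (6,13): star map gives 0.6152; window check 0.9 ≤ 0.6152 < 1.3 is false → out
[6] lift (-5,-15): star map gives 1.2132; window check 0.9 ≤ 1.2132 < 1.3 is true → IN Λ
[7] lift (2,14): star map gives -3.7990; window check 0.9 ≤ -3.7990 < 1.3 is false → out
[8] lift (5,10): star map gives 0.8579; window check 0.9 ≤ 0.8579 < 1.3 is false → out

6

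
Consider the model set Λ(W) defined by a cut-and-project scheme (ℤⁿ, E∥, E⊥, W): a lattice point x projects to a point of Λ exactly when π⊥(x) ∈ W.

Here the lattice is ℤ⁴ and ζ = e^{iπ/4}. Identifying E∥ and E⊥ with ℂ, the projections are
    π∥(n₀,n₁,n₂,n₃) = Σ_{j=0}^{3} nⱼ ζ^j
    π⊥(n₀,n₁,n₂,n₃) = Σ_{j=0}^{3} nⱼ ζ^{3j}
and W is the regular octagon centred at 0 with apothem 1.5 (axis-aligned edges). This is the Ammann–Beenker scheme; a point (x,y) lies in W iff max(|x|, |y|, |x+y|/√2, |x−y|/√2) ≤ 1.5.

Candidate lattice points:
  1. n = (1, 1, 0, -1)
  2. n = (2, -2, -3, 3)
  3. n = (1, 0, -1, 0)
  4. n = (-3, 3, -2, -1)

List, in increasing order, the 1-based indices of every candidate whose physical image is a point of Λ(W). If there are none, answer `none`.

π⊥(n) = n₀ + n₁ζ³ + n₂ζ⁶ + n₃ζ⁹ where ζ = e^{iπ/4}.
candidate 1: n = (1, 1, 0, -1) → π⊥ ≈ (-0.41421, +0.00000); max(|x|,|y|,|x±y|/√2) = 0.41421 ≤ 1.5 ⇒ ∈ W
candidate 2: n = (2, -2, -3, 3) → π⊥ ≈ (+5.53553, +3.70711); max(|x|,|y|,|x±y|/√2) = 6.53553 > 1.5 ⇒ ∉ W
candidate 3: n = (1, 0, -1, 0) → π⊥ ≈ (+1.00000, +1.00000); max(|x|,|y|,|x±y|/√2) = 1.41421 ≤ 1.5 ⇒ ∈ W
candidate 4: n = (-3, 3, -2, -1) → π⊥ ≈ (-5.82843, +3.41421); max(|x|,|y|,|x±y|/√2) = 6.53553 > 1.5 ⇒ ∉ W

1, 3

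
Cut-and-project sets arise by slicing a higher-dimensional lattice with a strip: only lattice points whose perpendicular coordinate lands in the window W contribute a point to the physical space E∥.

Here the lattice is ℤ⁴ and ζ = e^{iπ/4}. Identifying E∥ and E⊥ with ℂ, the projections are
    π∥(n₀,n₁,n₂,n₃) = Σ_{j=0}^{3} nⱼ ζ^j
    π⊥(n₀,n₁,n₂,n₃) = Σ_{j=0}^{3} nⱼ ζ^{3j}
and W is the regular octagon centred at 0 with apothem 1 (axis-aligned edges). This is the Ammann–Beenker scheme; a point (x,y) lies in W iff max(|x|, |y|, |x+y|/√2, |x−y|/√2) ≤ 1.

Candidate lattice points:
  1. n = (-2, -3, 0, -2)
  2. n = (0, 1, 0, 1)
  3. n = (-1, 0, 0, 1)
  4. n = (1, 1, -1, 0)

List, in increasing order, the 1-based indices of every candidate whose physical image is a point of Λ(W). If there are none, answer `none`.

3

With ζ = e^{iπ/4} the internal vectors are ζ^0,ζ^3,ζ^6,ζ^9.
candidate 1: n = (-2, -3, 0, -2) → π⊥ ≈ (-1.29289, -3.53553); max(|x|,|y|,|x±y|/√2) = 3.53553 > 1 ⇒ ∉ W
candidate 2: n = (0, 1, 0, 1) → π⊥ ≈ (+0.00000, +1.41421); max(|x|,|y|,|x±y|/√2) = 1.41421 > 1 ⇒ ∉ W
candidate 3: n = (-1, 0, 0, 1) → π⊥ ≈ (-0.29289, +0.70711); max(|x|,|y|,|x±y|/√2) = 0.70711 ≤ 1 ⇒ ∈ W
candidate 4: n = (1, 1, -1, 0) → π⊥ ≈ (+0.29289, +1.70711); max(|x|,|y|,|x±y|/√2) = 1.70711 > 1 ⇒ ∉ W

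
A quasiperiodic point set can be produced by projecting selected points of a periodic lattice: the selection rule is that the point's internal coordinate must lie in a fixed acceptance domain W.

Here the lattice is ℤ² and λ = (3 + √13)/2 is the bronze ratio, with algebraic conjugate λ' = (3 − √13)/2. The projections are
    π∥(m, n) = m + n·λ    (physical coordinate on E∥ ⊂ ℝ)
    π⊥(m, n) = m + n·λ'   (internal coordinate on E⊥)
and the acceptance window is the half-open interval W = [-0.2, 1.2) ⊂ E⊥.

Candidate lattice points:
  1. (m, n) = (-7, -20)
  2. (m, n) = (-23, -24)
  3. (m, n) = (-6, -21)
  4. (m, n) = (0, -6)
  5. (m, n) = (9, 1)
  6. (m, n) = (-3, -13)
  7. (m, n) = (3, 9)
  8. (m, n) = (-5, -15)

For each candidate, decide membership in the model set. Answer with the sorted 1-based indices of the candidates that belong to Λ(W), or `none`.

Numerically λ ≈ 3.30278 and λ' = −1/λ ≈ -0.30278.
#1 (-7,-20): internal coord -7 + (-20)·λ' = -0.94449; -0.94449 ∉ [-0.2, 1.2) → out
#2 (-23,-24): internal coord -23 + (-24)·λ' = -15.73338; -15.73338 ∉ [-0.2, 1.2) → out
#3 (-6,-21): internal coord -6 + (-21)·λ' = +0.35829; +0.35829 ∈ [-0.2, 1.2) → IN Λ
#4 (0,-6): internal coord 0 + (-6)·λ' = +1.81665; +1.81665 ∉ [-0.2, 1.2) → out
#5 (9,1): internal coord 9 + (1)·λ' = +8.69722; +8.69722 ∉ [-0.2, 1.2) → out
#6 (-3,-13): internal coord -3 + (-13)·λ' = +0.93608; +0.93608 ∈ [-0.2, 1.2) → IN Λ
#7 (3,9): internal coord 3 + (9)·λ' = +0.27502; +0.27502 ∈ [-0.2, 1.2) → IN Λ
#8 (-5,-15): internal coord -5 + (-15)·λ' = -0.45837; -0.45837 ∉ [-0.2, 1.2) → out

3, 6, 7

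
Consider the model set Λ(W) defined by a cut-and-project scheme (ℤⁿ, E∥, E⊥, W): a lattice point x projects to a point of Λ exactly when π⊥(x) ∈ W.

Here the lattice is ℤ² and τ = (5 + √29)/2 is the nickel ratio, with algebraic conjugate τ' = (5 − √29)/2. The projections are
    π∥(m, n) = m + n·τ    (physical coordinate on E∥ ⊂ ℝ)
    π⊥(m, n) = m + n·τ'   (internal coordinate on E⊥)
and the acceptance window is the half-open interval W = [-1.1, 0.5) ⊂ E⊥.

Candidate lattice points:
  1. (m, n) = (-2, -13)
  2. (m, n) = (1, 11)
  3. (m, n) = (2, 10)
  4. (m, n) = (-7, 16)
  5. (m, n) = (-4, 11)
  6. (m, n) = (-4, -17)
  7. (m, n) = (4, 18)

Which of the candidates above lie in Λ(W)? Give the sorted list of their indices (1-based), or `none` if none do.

Compute τ' = (5−√29)/2 = -0.1926, so π⊥(m,n) = m -0.1926·n.
[1] lift (-2,-13): star map gives 0.5036; window check -1.1 ≤ 0.5036 < 0.5 is false → out
[2] lift (1,11): star map gives -1.1184; window check -1.1 ≤ -1.1184 < 0.5 is false → out
[3] lift (2,10): star map gives 0.0742; window check -1.1 ≤ 0.0742 < 0.5 is true → IN Λ
[4] lift (-7,16): star map gives -10.0813; window check -1.1 ≤ -10.0813 < 0.5 is false → out
[5] lift (-4,11): star map gives -6.1184; window check -1.1 ≤ -6.1184 < 0.5 is false → out
[6] lift (-4,-17): star map gives -0.7261; window check -1.1 ≤ -0.7261 < 0.5 is true → IN Λ
[7] lift (4,18): star map gives 0.5335; window check -1.1 ≤ 0.5335 < 0.5 is false → out

3, 6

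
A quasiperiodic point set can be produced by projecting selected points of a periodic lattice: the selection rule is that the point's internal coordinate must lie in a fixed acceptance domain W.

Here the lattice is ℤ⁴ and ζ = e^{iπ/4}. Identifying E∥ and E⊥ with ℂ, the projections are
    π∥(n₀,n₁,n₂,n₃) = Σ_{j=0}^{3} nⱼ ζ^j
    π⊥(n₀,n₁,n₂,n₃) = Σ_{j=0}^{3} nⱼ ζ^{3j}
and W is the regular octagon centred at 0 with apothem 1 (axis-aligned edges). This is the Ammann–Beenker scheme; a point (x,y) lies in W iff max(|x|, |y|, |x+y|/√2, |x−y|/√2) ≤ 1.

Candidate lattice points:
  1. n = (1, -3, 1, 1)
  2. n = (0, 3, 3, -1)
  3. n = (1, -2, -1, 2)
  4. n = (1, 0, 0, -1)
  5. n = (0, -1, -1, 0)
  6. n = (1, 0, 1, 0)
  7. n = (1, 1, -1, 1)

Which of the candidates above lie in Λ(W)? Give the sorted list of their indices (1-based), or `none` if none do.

Internal map: ζ^{3j} for j=0..3 gives (1,0), (−√2/2,√2/2), (0,−1), (√2/2,√2/2).
#1 (1, -3, 1, 1): internal (3.82843, -2.41421); octagon support 4.41421 vs apothem 1 → ∉ W
#2 (0, 3, 3, -1): internal (-2.82843, -1.58579); octagon support 3.12132 vs apothem 1 → ∉ W
#3 (1, -2, -1, 2): internal (3.82843, 1.00000); octagon support 3.82843 vs apothem 1 → ∉ W
#4 (1, 0, 0, -1): internal (0.29289, -0.70711); octagon support 0.70711 vs apothem 1 → ∈ W
#5 (0, -1, -1, 0): internal (0.70711, 0.29289); octagon support 0.70711 vs apothem 1 → ∈ W
#6 (1, 0, 1, 0): internal (1.00000, -1.00000); octagon support 1.41421 vs apothem 1 → ∉ W
#7 (1, 1, -1, 1): internal (1.00000, 2.41421); octagon support 2.41421 vs apothem 1 → ∉ W

4, 5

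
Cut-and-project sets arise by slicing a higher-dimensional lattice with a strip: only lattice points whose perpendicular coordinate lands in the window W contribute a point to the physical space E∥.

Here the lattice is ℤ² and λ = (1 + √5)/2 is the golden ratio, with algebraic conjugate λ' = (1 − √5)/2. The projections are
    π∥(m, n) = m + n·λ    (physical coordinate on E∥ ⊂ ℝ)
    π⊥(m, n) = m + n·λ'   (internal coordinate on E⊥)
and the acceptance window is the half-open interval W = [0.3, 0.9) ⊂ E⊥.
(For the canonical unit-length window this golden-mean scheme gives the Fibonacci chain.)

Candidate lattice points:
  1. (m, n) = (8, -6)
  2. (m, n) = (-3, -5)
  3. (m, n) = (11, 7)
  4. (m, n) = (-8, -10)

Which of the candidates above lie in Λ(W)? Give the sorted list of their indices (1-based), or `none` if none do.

Compute λ' = (1−√5)/2 = -0.61803, so π⊥(m,n) = m -0.61803·n.
[1] lift (8,-6): star map gives 11.70820; window check 0.3 ≤ 11.70820 < 0.9 is false → out
[2] lift (-3,-5): star map gives 0.09017; window check 0.3 ≤ 0.09017 < 0.9 is false → out
[3] lift (11,7): star map gives 6.67376; window check 0.3 ≤ 6.67376 < 0.9 is false → out
[4] lift (-8,-10): star map gives -1.81966; window check 0.3 ≤ -1.81966 < 0.9 is false → out

none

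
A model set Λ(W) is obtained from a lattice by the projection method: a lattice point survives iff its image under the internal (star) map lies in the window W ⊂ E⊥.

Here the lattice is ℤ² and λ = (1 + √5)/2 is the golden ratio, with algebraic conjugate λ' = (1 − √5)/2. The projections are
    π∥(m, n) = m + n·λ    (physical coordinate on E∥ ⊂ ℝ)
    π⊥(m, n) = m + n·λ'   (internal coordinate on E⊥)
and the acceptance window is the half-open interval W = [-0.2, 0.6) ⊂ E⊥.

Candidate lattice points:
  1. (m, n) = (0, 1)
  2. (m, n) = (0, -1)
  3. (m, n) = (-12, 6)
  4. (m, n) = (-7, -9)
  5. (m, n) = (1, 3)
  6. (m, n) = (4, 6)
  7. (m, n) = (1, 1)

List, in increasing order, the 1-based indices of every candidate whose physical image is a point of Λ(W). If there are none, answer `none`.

Compute λ' = (1−√5)/2 = -0.618034, so π⊥(m,n) = m -0.618034·n.
[1] lift (0,1): star map gives -0.618034; window check -0.2 ≤ -0.618034 < 0.6 is false → out
[2] lift (0,-1): star map gives 0.618034; window check -0.2 ≤ 0.618034 < 0.6 is false → out
[3] lift (-12,6): star map gives -15.708204; window check -0.2 ≤ -15.708204 < 0.6 is false → out
[4] lift (-7,-9): star map gives -1.437694; window check -0.2 ≤ -1.437694 < 0.6 is false → out
[5] lift (1,3): star map gives -0.854102; window check -0.2 ≤ -0.854102 < 0.6 is false → out
[6] lift (4,6): star map gives 0.291796; window check -0.2 ≤ 0.291796 < 0.6 is true → IN Λ
[7] lift (1,1): star map gives 0.381966; window check -0.2 ≤ 0.381966 < 0.6 is true → IN Λ

6, 7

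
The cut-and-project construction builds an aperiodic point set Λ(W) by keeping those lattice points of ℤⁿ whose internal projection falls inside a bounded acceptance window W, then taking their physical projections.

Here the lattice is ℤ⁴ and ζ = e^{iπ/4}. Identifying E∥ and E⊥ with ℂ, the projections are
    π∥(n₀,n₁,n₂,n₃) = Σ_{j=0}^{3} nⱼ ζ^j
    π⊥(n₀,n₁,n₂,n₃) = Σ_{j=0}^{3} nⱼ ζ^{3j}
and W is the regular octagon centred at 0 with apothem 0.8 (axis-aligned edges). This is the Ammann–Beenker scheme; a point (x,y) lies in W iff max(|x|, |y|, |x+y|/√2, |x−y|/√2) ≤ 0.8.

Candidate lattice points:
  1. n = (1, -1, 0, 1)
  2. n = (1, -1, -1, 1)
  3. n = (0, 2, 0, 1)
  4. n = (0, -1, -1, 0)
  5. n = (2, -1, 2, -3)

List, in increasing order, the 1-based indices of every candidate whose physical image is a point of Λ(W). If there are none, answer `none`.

4

With ζ = e^{iπ/4} the internal vectors are ζ^0,ζ^3,ζ^6,ζ^9.
#1 (1, -1, 0, 1): internal (2.41421, 0.00000); octagon support 2.41421 vs apothem 0.8 → ∉ W
#2 (1, -1, -1, 1): internal (2.41421, 1.00000); octagon support 2.41421 vs apothem 0.8 → ∉ W
#3 (0, 2, 0, 1): internal (-0.70711, 2.12132); octagon support 2.12132 vs apothem 0.8 → ∉ W
#4 (0, -1, -1, 0): internal (0.70711, 0.29289); octagon support 0.70711 vs apothem 0.8 → ∈ W
#5 (2, -1, 2, -3): internal (0.58579, -4.82843); octagon support 4.82843 vs apothem 0.8 → ∉ W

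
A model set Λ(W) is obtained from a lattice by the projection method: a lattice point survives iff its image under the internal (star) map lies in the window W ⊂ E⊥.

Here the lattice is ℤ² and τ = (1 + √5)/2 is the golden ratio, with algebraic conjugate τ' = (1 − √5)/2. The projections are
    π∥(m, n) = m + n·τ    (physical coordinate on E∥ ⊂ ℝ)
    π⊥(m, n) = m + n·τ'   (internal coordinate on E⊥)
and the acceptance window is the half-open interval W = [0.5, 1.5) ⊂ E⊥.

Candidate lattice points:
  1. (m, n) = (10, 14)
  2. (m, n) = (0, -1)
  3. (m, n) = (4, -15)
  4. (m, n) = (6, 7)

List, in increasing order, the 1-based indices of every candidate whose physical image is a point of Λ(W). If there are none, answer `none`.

Numerically τ ≈ 1.6180 and τ' = −1/τ ≈ -0.6180.
candidate 1: (m,n)=(10,14) → π∥ = 10+14·τ ≈ 32.6525, π⊥ = 10+14·τ' ≈ 1.3475 ∈ [0.5, 1.5) ⇒ IN Λ
candidate 2: (m,n)=(0,-1) → π∥ = 0-1·τ ≈ -1.6180, π⊥ = 0-1·τ' ≈ 0.6180 ∈ [0.5, 1.5) ⇒ IN Λ
candidate 3: (m,n)=(4,-15) → π∥ = 4-15·τ ≈ -20.2705, π⊥ = 4-15·τ' ≈ 13.2705 ∉ [0.5, 1.5) ⇒ out
candidate 4: (m,n)=(6,7) → π∥ = 6+7·τ ≈ 17.3262, π⊥ = 6+7·τ' ≈ 1.6738 ∉ [0.5, 1.5) ⇒ out

1, 2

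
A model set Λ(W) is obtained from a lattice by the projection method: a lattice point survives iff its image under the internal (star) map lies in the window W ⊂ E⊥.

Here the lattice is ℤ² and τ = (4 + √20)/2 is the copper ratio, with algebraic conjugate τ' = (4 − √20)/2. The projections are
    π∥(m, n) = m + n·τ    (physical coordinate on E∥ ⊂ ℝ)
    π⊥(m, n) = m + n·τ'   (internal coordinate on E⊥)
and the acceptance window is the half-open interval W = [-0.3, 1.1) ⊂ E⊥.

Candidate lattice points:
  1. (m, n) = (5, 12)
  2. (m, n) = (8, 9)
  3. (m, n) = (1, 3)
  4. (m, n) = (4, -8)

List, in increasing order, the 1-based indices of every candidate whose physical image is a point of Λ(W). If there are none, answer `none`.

τ' = (4−√20)/2 ≈ -0.236068.
candidate 1: (m,n)=(5,12) → π∥ = 5+12·τ ≈ 55.832816, π⊥ = 5+12·τ' ≈ 2.167184 ∉ [-0.3, 1.1) ⇒ out
candidate 2: (m,n)=(8,9) → π∥ = 8+9·τ ≈ 46.124612, π⊥ = 8+9·τ' ≈ 5.875388 ∉ [-0.3, 1.1) ⇒ out
candidate 3: (m,n)=(1,3) → π∥ = 1+3·τ ≈ 13.708204, π⊥ = 1+3·τ' ≈ 0.291796 ∈ [-0.3, 1.1) ⇒ IN Λ
candidate 4: (m,n)=(4,-8) → π∥ = 4-8·τ ≈ -29.888544, π⊥ = 4-8·τ' ≈ 5.888544 ∉ [-0.3, 1.1) ⇒ out

3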